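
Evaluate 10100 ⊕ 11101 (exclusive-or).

XOR: 1 when bits differ
  10100
^ 11101
-------
  01001
Decimal: 20 ^ 29 = 9



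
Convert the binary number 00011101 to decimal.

Sum of powers of 2 for each 1-bit:
2^0 + 2^2 + 2^3 + 2^4
= 1 + 4 + 8 + 16
= 29



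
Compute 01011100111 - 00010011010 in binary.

Method 1 - Direct subtraction (column by column from the right: bit − bit − borrow-in; if negative, add 2 and borrow 1 from the next column):
borrow: 00000110000
        01011100111
-       00010011010
-------------------
        01001001101

Method 2 - Add two's complement:
Two's complement of 00010011010: invert → 11101100101, add 1 → 11101100110
  01011100111
+ 11101100110
-------------
 101001001101  (end carry out of the top bit = 1)
Discarding the end carry: 01001001101
Decimal check:
  01011100111 = 512 + 128 + 64 + 32 + 4 + 2 + 1 = 743
  00010011010 = 128 + 16 + 8 + 2 = 154
  743 - 154 = 589, and 01001001101 = 512 + 64 + 8 + 4 + 1 = 589 ✓



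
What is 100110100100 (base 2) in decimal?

Sum of powers of 2 for each 1-bit:
2^2 + 2^5 + 2^7 + 2^8 + 2^11
= 4 + 32 + 128 + 256 + 2048
= 2468



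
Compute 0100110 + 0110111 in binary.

Add column by column from the right: bit + bit + carry-in; write the sum mod 2, carry 1 when the sum is 2 or 3.
carry:  1001100
        0100110
+       0110111
---------------
       01011101
(the carry out of the leftmost column, 0, becomes the leading bit)
Decimal check:
  0100110 = 32 + 4 + 2 = 38
  0110111 = 32 + 16 + 4 + 2 + 1 = 55
  38 + 55 = 93, and 01011101 = 64 + 16 + 8 + 4 + 1 = 93 ✓



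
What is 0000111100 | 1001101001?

OR: 1 when either bit is 1
  0000111100
| 1001101001
------------
  1001111101
Decimal: 60 | 617 = 637



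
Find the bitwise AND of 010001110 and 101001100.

AND: 1 only when both bits are 1
  010001110
& 101001100
-----------
  000001100
Decimal: 142 & 332 = 12



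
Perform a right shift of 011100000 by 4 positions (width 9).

Original: 011100000 (decimal 224)
Shift right by 4 positions
Drop the 4 low bits; fill with zeros on the left
Result: 000001110 (decimal 14)
Equivalent: 224 >> 4 = 224 ÷ 2^4 = 14



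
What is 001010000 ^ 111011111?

XOR: 1 when bits differ
  001010000
^ 111011111
-----------
  110001111
Decimal: 80 ^ 479 = 399



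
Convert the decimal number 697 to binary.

Using repeated division by 2:
697 ÷ 2 = 348 remainder 1
348 ÷ 2 = 174 remainder 0
174 ÷ 2 = 87 remainder 0
87 ÷ 2 = 43 remainder 1
43 ÷ 2 = 21 remainder 1
21 ÷ 2 = 10 remainder 1
10 ÷ 2 = 5 remainder 0
5 ÷ 2 = 2 remainder 1
2 ÷ 2 = 1 remainder 0
1 ÷ 2 = 0 remainder 1
Reading remainders bottom to top: 1010111001



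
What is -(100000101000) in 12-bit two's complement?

Original (sign bit 1, negative): 100000101000
Step 1 - Invert all bits: 011111010111
Step 2 - Add 1: 011111011000
Verification: 100000101000 + 011111011000 = 1000000000000; discarding the end carry (carry out of the top bit) leaves the 12-bit value 000000000000, as required for x + (-x)



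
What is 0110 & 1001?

AND: 1 only when both bits are 1
  0110
& 1001
------
  0000
Decimal: 6 & 9 = 0



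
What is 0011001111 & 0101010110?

AND: 1 only when both bits are 1
  0011001111
& 0101010110
------------
  0001000110
Decimal: 207 & 342 = 70



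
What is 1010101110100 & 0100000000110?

AND: 1 only when both bits are 1
  1010101110100
& 0100000000110
---------------
  0000000000100
Decimal: 5492 & 2054 = 4



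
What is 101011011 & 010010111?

AND: 1 only when both bits are 1
  101011011
& 010010111
-----------
  000010011
Decimal: 347 & 151 = 19



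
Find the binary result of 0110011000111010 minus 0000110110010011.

Method 1 - Direct subtraction (column by column from the right: bit − bit − borrow-in; if negative, add 2 and borrow 1 from the next column):
borrow: 0011001100001110
        0110011000111010
-       0000110110010011
------------------------
        0101100010100111

Method 2 - Add two's complement:
Two's complement of 0000110110010011: invert → 1111001001101100, add 1 → 1111001001101101
  0110011000111010
+ 1111001001101101
------------------
 10101100010100111  (end carry out of the top bit = 1)
Discarding the end carry: 0101100010100111
Decimal check:
  0110011000111010 = 16384 + 8192 + 1024 + 512 + 32 + 16 + 8 + 2 = 26170
  0000110110010011 = 2048 + 1024 + 256 + 128 + 16 + 2 + 1 = 3475
  26170 - 3475 = 22695, and 0101100010100111 = 16384 + 4096 + 2048 + 128 + 32 + 4 + 2 + 1 = 22695 ✓



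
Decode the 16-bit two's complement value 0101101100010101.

Binary: 0101101100010101
Sign bit: 0 (non-negative)
Read directly as an unsigned value:
0101101100010101 = 16384 + 4096 + 2048 + 512 + 256 + 16 + 4 + 1 = 23317
Value: 23317



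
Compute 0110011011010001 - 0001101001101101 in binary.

Method 1 - Direct subtraction (column by column from the right: bit − bit − borrow-in; if negative, add 2 and borrow 1 from the next column):
borrow: 0011000011011000
        0110011011010001
-       0001101001101101
------------------------
        0100110001100100

Method 2 - Add two's complement:
Two's complement of 0001101001101101: invert → 1110010110010010, add 1 → 1110010110010011
  0110011011010001
+ 1110010110010011
------------------
 10100110001100100  (end carry out of the top bit = 1)
Discarding the end carry: 0100110001100100
Decimal check:
  0110011011010001 = 16384 + 8192 + 1024 + 512 + 128 + 64 + 16 + 1 = 26321
  0001101001101101 = 4096 + 2048 + 512 + 64 + 32 + 8 + 4 + 1 = 6765
  26321 - 6765 = 19556, and 0100110001100100 = 16384 + 2048 + 1024 + 64 + 32 + 4 = 19556 ✓



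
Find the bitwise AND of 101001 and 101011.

AND: 1 only when both bits are 1
  101001
& 101011
--------
  101001
Decimal: 41 & 43 = 41



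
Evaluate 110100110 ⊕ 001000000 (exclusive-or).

XOR: 1 when bits differ
  110100110
^ 001000000
-----------
  111100110
Decimal: 422 ^ 64 = 486



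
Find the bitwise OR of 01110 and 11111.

OR: 1 when either bit is 1
  01110
| 11111
-------
  11111
Decimal: 14 | 31 = 31



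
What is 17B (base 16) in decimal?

Expand by place value (powers of 16):
Digit values: B = 11
17B = 1 × 16^2 + 7 × 16^1 + 11 × 16^0
= 1 × 256 + 7 × 16 + 11 × 1
= 256 + 112 + 11
= 379



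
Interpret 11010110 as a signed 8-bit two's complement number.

Binary: 11010110
Sign bit: 1 (negative)
Invert: 00101001
Add 1:  00101010
Magnitude: 00101010 = 32 + 8 + 2 = 42
Value: -42



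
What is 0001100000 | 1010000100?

OR: 1 when either bit is 1
  0001100000
| 1010000100
------------
  1011100100
Decimal: 96 | 644 = 740



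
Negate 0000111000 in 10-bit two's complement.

Original: 0000111000
Step 1 - Invert all bits: 1111000111
Step 2 - Add 1: 1111001000
Verification: 0000111000 + 1111001000 = 10000000000; discarding the end carry (carry out of the top bit) leaves the 10-bit value 0000000000, as required for x + (-x)



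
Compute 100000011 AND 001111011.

AND: 1 only when both bits are 1
  100000011
& 001111011
-----------
  000000011
Decimal: 259 & 123 = 3



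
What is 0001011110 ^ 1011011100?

XOR: 1 when bits differ
  0001011110
^ 1011011100
------------
  1010000010
Decimal: 94 ^ 732 = 642



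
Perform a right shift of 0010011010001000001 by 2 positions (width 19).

Original: 0010011010001000001 (decimal 78913)
Shift right by 2 positions
Drop the 2 low bits; fill with zeros on the left
Result: 0000100110100010000 (decimal 19728)
Equivalent: 78913 >> 2 = 78913 ÷ 2^2 = 19728



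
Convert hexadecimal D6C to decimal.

Expand by place value (powers of 16):
Digit values: D = 13, C = 12
D6C = 13 × 16^2 + 6 × 16^1 + 12 × 16^0
= 13 × 256 + 6 × 16 + 12 × 1
= 3328 + 96 + 12
= 3436



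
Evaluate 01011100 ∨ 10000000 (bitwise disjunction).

OR: 1 when either bit is 1
  01011100
| 10000000
----------
  11011100
Decimal: 92 | 128 = 220



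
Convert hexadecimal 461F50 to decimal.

Expand by place value (powers of 16):
Digit values: F = 15
461F50 = 4 × 16^5 + 6 × 16^4 + 1 × 16^3 + 15 × 16^2 + 5 × 16^1 + 0 × 16^0
= 4 × 1048576 + 6 × 65536 + 1 × 4096 + 15 × 256 + 5 × 16 + 0 × 1
= 4194304 + 393216 + 4096 + 3840 + 80 + 0
= 4595536



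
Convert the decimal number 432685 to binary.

Using repeated division by 2:
432685 ÷ 2 = 216342 remainder 1
216342 ÷ 2 = 108171 remainder 0
108171 ÷ 2 = 54085 remainder 1
54085 ÷ 2 = 27042 remainder 1
27042 ÷ 2 = 13521 remainder 0
13521 ÷ 2 = 6760 remainder 1
6760 ÷ 2 = 3380 remainder 0
3380 ÷ 2 = 1690 remainder 0
1690 ÷ 2 = 845 remainder 0
845 ÷ 2 = 422 remainder 1
422 ÷ 2 = 211 remainder 0
211 ÷ 2 = 105 remainder 1
105 ÷ 2 = 52 remainder 1
52 ÷ 2 = 26 remainder 0
26 ÷ 2 = 13 remainder 0
13 ÷ 2 = 6 remainder 1
6 ÷ 2 = 3 remainder 0
3 ÷ 2 = 1 remainder 1
1 ÷ 2 = 0 remainder 1
Reading remainders bottom to top: 1101001101000101101



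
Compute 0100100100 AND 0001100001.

AND: 1 only when both bits are 1
  0100100100
& 0001100001
------------
  0000100000
Decimal: 292 & 97 = 32



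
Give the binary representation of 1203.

Using repeated division by 2:
1203 ÷ 2 = 601 remainder 1
601 ÷ 2 = 300 remainder 1
300 ÷ 2 = 150 remainder 0
150 ÷ 2 = 75 remainder 0
75 ÷ 2 = 37 remainder 1
37 ÷ 2 = 18 remainder 1
18 ÷ 2 = 9 remainder 0
9 ÷ 2 = 4 remainder 1
4 ÷ 2 = 2 remainder 0
2 ÷ 2 = 1 remainder 0
1 ÷ 2 = 0 remainder 1
Reading remainders bottom to top: 10010110011



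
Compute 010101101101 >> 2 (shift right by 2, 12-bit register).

Original: 010101101101 (decimal 1389)
Shift right by 2 positions
Drop the 2 low bits; fill with zeros on the left
Result: 000101011011 (decimal 347)
Equivalent: 1389 >> 2 = 1389 ÷ 2^2 = 347



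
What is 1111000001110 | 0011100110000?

OR: 1 when either bit is 1
  1111000001110
| 0011100110000
---------------
  1111100111110
Decimal: 7694 | 1840 = 7998



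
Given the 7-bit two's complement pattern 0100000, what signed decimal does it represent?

Binary: 0100000
Sign bit: 0 (non-negative)
Read directly as an unsigned value:
0100000 = 32
Value: 32



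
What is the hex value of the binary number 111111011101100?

Group into 4-bit nibbles from right:
  0111 = 7
  1110 = E
  1110 = E
  1100 = C
Result: 7EEC



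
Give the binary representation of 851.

Using repeated division by 2:
851 ÷ 2 = 425 remainder 1
425 ÷ 2 = 212 remainder 1
212 ÷ 2 = 106 remainder 0
106 ÷ 2 = 53 remainder 0
53 ÷ 2 = 26 remainder 1
26 ÷ 2 = 13 remainder 0
13 ÷ 2 = 6 remainder 1
6 ÷ 2 = 3 remainder 0
3 ÷ 2 = 1 remainder 1
1 ÷ 2 = 0 remainder 1
Reading remainders bottom to top: 1101010011



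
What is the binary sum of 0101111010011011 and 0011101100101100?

Add column by column from the right: bit + bit + carry-in; write the sum mod 2, carry 1 when the sum is 2 or 3.
carry:  1111110001110000
        0101111010011011
+       0011101100101100
------------------------
       01001100111000111
(the carry out of the leftmost column, 0, becomes the leading bit)
Decimal check:
  0101111010011011 = 16384 + 4096 + 2048 + 1024 + 512 + 128 + 16 + 8 + 2 + 1 = 24219
  0011101100101100 = 8192 + 4096 + 2048 + 512 + 256 + 32 + 8 + 4 = 15148
  24219 + 15148 = 39367, and 01001100111000111 = 32768 + 4096 + 2048 + 256 + 128 + 64 + 4 + 2 + 1 = 39367 ✓



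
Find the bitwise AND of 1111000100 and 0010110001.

AND: 1 only when both bits are 1
  1111000100
& 0010110001
------------
  0010000000
Decimal: 964 & 177 = 128



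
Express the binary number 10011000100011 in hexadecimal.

Group into 4-bit nibbles from right:
  0010 = 2
  0110 = 6
  0010 = 2
  0011 = 3
Result: 2623



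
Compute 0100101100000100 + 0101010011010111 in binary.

Add column by column from the right: bit + bit + carry-in; write the sum mod 2, carry 1 when the sum is 2 or 3.
carry:  1000000000001000
        0100101100000100
+       0101010011010111
------------------------
       01001111111011011
(the carry out of the leftmost column, 0, becomes the leading bit)
Decimal check:
  0100101100000100 = 16384 + 2048 + 512 + 256 + 4 = 19204
  0101010011010111 = 16384 + 4096 + 1024 + 128 + 64 + 16 + 4 + 2 + 1 = 21719
  19204 + 21719 = 40923, and 01001111111011011 = 32768 + 4096 + 2048 + 1024 + 512 + 256 + 128 + 64 + 16 + 8 + 2 + 1 = 40923 ✓



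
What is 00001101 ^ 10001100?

XOR: 1 when bits differ
  00001101
^ 10001100
----------
  10000001
Decimal: 13 ^ 140 = 129



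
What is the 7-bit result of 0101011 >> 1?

Original: 0101011 (decimal 43)
Shift right by 1 position
Drop the 1 low bit; fill with zero on the left
Result: 0010101 (decimal 21)
Equivalent: 43 >> 1 = 43 ÷ 2^1 = 21



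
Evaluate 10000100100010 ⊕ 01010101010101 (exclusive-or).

XOR: 1 when bits differ
  10000100100010
^ 01010101010101
----------------
  11010001110111
Decimal: 8482 ^ 5461 = 13431



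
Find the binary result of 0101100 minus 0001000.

Method 1 - Direct subtraction (column by column from the right: bit − bit − borrow-in; if negative, add 2 and borrow 1 from the next column):
borrow: 0000000
        0101100
-       0001000
---------------
        0100100

Method 2 - Add two's complement:
Two's complement of 0001000: invert → 1110111, add 1 → 1111000
  0101100
+ 1111000
---------
 10100100  (end carry out of the top bit = 1)
Discarding the end carry: 0100100
Decimal check:
  0101100 = 32 + 8 + 4 = 44
  0001000 = 8
  44 - 8 = 36, and 0100100 = 32 + 4 = 36 ✓



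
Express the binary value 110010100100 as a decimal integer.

Sum of powers of 2 for each 1-bit:
2^2 + 2^5 + 2^7 + 2^10 + 2^11
= 4 + 32 + 128 + 1024 + 2048
= 3236



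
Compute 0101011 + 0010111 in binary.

Add column by column from the right: bit + bit + carry-in; write the sum mod 2, carry 1 when the sum is 2 or 3.
carry:  1111110
        0101011
+       0010111
---------------
       01000010
(the carry out of the leftmost column, 0, becomes the leading bit)
Decimal check:
  0101011 = 32 + 8 + 2 + 1 = 43
  0010111 = 16 + 4 + 2 + 1 = 23
  43 + 23 = 66, and 01000010 = 64 + 2 = 66 ✓



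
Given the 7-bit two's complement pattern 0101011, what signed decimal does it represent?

Binary: 0101011
Sign bit: 0 (non-negative)
Read directly as an unsigned value:
0101011 = 32 + 8 + 2 + 1 = 43
Value: 43



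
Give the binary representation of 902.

Using repeated division by 2:
902 ÷ 2 = 451 remainder 0
451 ÷ 2 = 225 remainder 1
225 ÷ 2 = 112 remainder 1
112 ÷ 2 = 56 remainder 0
56 ÷ 2 = 28 remainder 0
28 ÷ 2 = 14 remainder 0
14 ÷ 2 = 7 remainder 0
7 ÷ 2 = 3 remainder 1
3 ÷ 2 = 1 remainder 1
1 ÷ 2 = 0 remainder 1
Reading remainders bottom to top: 1110000110



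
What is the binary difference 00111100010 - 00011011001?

Method 1 - Direct subtraction (column by column from the right: bit − bit − borrow-in; if negative, add 2 and borrow 1 from the next column):
borrow: 00000110010
        00111100010
-       00011011001
-------------------
        00100001001

Method 2 - Add two's complement:
Two's complement of 00011011001: invert → 11100100110, add 1 → 11100100111
  00111100010
+ 11100100111
-------------
 100100001001  (end carry out of the top bit = 1)
Discarding the end carry: 00100001001
Decimal check:
  00111100010 = 256 + 128 + 64 + 32 + 2 = 482
  00011011001 = 128 + 64 + 16 + 8 + 1 = 217
  482 - 217 = 265, and 00100001001 = 256 + 8 + 1 = 265 ✓



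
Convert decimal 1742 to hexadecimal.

Using repeated division by 16 (digits 10–15 are A–F):
1742 ÷ 16 = 108 remainder 14 (E)
108 ÷ 16 = 6 remainder 12 (C)
6 ÷ 16 = 0 remainder 6
Reading remainders bottom to top: 6CE



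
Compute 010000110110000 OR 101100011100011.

OR: 1 when either bit is 1
  010000110110000
| 101100011100011
-----------------
  111100111110011
Decimal: 8624 | 22755 = 31219



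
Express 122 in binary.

Using repeated division by 2:
122 ÷ 2 = 61 remainder 0
61 ÷ 2 = 30 remainder 1
30 ÷ 2 = 15 remainder 0
15 ÷ 2 = 7 remainder 1
7 ÷ 2 = 3 remainder 1
3 ÷ 2 = 1 remainder 1
1 ÷ 2 = 0 remainder 1
Reading remainders bottom to top: 1111010



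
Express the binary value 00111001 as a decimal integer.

Sum of powers of 2 for each 1-bit:
2^0 + 2^3 + 2^4 + 2^5
= 1 + 8 + 16 + 32
= 57



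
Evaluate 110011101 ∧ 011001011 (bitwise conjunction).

AND: 1 only when both bits are 1
  110011101
& 011001011
-----------
  010001001
Decimal: 413 & 203 = 137



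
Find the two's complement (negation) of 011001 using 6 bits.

Original: 011001
Step 1 - Invert all bits: 100110
Step 2 - Add 1: 100111
Verification: 011001 + 100111 = 1000000; discarding the end carry (carry out of the top bit) leaves the 6-bit value 000000, as required for x + (-x)



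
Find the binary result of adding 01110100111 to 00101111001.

Add column by column from the right: bit + bit + carry-in; write the sum mod 2, carry 1 when the sum is 2 or 3.
carry:  11111111110
        01110100111
+       00101111001
-------------------
       010100100000
(the carry out of the leftmost column, 0, becomes the leading bit)
Decimal check:
  01110100111 = 512 + 256 + 128 + 32 + 4 + 2 + 1 = 935
  00101111001 = 256 + 64 + 32 + 16 + 8 + 1 = 377
  935 + 377 = 1312, and 010100100000 = 1024 + 256 + 32 = 1312 ✓



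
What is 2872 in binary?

Using repeated division by 2:
2872 ÷ 2 = 1436 remainder 0
1436 ÷ 2 = 718 remainder 0
718 ÷ 2 = 359 remainder 0
359 ÷ 2 = 179 remainder 1
179 ÷ 2 = 89 remainder 1
89 ÷ 2 = 44 remainder 1
44 ÷ 2 = 22 remainder 0
22 ÷ 2 = 11 remainder 0
11 ÷ 2 = 5 remainder 1
5 ÷ 2 = 2 remainder 1
2 ÷ 2 = 1 remainder 0
1 ÷ 2 = 0 remainder 1
Reading remainders bottom to top: 101100111000



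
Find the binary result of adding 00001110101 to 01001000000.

Add column by column from the right: bit + bit + carry-in; write the sum mod 2, carry 1 when the sum is 2 or 3.
carry:  00010000000
        00001110101
+       01001000000
-------------------
       001010110101
(the carry out of the leftmost column, 0, becomes the leading bit)
Decimal check:
  00001110101 = 64 + 32 + 16 + 4 + 1 = 117
  01001000000 = 512 + 64 = 576
  117 + 576 = 693, and 001010110101 = 512 + 128 + 32 + 16 + 4 + 1 = 693 ✓



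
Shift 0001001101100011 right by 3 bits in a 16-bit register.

Original: 0001001101100011 (decimal 4963)
Shift right by 3 positions
Drop the 3 low bits; fill with zeros on the left
Result: 0000001001101100 (decimal 620)
Equivalent: 4963 >> 3 = 4963 ÷ 2^3 = 620



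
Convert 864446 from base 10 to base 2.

Using repeated division by 2:
864446 ÷ 2 = 432223 remainder 0
432223 ÷ 2 = 216111 remainder 1
216111 ÷ 2 = 108055 remainder 1
108055 ÷ 2 = 54027 remainder 1
54027 ÷ 2 = 27013 remainder 1
27013 ÷ 2 = 13506 remainder 1
13506 ÷ 2 = 6753 remainder 0
6753 ÷ 2 = 3376 remainder 1
3376 ÷ 2 = 1688 remainder 0
1688 ÷ 2 = 844 remainder 0
844 ÷ 2 = 422 remainder 0
422 ÷ 2 = 211 remainder 0
211 ÷ 2 = 105 remainder 1
105 ÷ 2 = 52 remainder 1
52 ÷ 2 = 26 remainder 0
26 ÷ 2 = 13 remainder 0
13 ÷ 2 = 6 remainder 1
6 ÷ 2 = 3 remainder 0
3 ÷ 2 = 1 remainder 1
1 ÷ 2 = 0 remainder 1
Reading remainders bottom to top: 11010011000010111110



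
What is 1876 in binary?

Using repeated division by 2:
1876 ÷ 2 = 938 remainder 0
938 ÷ 2 = 469 remainder 0
469 ÷ 2 = 234 remainder 1
234 ÷ 2 = 117 remainder 0
117 ÷ 2 = 58 remainder 1
58 ÷ 2 = 29 remainder 0
29 ÷ 2 = 14 remainder 1
14 ÷ 2 = 7 remainder 0
7 ÷ 2 = 3 remainder 1
3 ÷ 2 = 1 remainder 1
1 ÷ 2 = 0 remainder 1
Reading remainders bottom to top: 11101010100



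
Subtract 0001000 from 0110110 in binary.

Method 1 - Direct subtraction (column by column from the right: bit − bit − borrow-in; if negative, add 2 and borrow 1 from the next column):
borrow: 0010000
        0110110
-       0001000
---------------
        0101110

Method 2 - Add two's complement:
Two's complement of 0001000: invert → 1110111, add 1 → 1111000
  0110110
+ 1111000
---------
 10101110  (end carry out of the top bit = 1)
Discarding the end carry: 0101110
Decimal check:
  0110110 = 32 + 16 + 4 + 2 = 54
  0001000 = 8
  54 - 8 = 46, and 0101110 = 32 + 8 + 4 + 2 = 46 ✓



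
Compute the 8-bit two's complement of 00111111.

Original: 00111111
Step 1 - Invert all bits: 11000000
Step 2 - Add 1: 11000001
Verification: 00111111 + 11000001 = 100000000; discarding the end carry (carry out of the top bit) leaves the 8-bit value 00000000, as required for x + (-x)



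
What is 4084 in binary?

Using repeated division by 2:
4084 ÷ 2 = 2042 remainder 0
2042 ÷ 2 = 1021 remainder 0
1021 ÷ 2 = 510 remainder 1
510 ÷ 2 = 255 remainder 0
255 ÷ 2 = 127 remainder 1
127 ÷ 2 = 63 remainder 1
63 ÷ 2 = 31 remainder 1
31 ÷ 2 = 15 remainder 1
15 ÷ 2 = 7 remainder 1
7 ÷ 2 = 3 remainder 1
3 ÷ 2 = 1 remainder 1
1 ÷ 2 = 0 remainder 1
Reading remainders bottom to top: 111111110100



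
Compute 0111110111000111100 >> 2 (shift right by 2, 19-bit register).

Original: 0111110111000111100 (decimal 257596)
Shift right by 2 positions
Drop the 2 low bits; fill with zeros on the left
Result: 0001111101110001111 (decimal 64399)
Equivalent: 257596 >> 2 = 257596 ÷ 2^2 = 64399



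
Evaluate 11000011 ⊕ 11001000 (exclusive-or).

XOR: 1 when bits differ
  11000011
^ 11001000
----------
  00001011
Decimal: 195 ^ 200 = 11



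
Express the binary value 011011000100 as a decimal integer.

Sum of powers of 2 for each 1-bit:
2^2 + 2^6 + 2^7 + 2^9 + 2^10
= 4 + 64 + 128 + 512 + 1024
= 1732



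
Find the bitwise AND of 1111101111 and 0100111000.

AND: 1 only when both bits are 1
  1111101111
& 0100111000
------------
  0100101000
Decimal: 1007 & 312 = 296



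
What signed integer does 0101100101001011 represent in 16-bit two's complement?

Binary: 0101100101001011
Sign bit: 0 (non-negative)
Read directly as an unsigned value:
0101100101001011 = 16384 + 4096 + 2048 + 256 + 64 + 8 + 2 + 1 = 22859
Value: 22859



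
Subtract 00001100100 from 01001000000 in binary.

Method 1 - Direct subtraction (column by column from the right: bit − bit − borrow-in; if negative, add 2 and borrow 1 from the next column):
borrow: 01111111000
        01001000000
-       00001100100
-------------------
        00111011100

Method 2 - Add two's complement:
Two's complement of 00001100100: invert → 11110011011, add 1 → 11110011100
  01001000000
+ 11110011100
-------------
 100111011100  (end carry out of the top bit = 1)
Discarding the end carry: 00111011100
Decimal check:
  01001000000 = 512 + 64 = 576
  00001100100 = 64 + 32 + 4 = 100
  576 - 100 = 476, and 00111011100 = 256 + 128 + 64 + 16 + 8 + 4 = 476 ✓



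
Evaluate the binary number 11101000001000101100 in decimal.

Sum of powers of 2 for each 1-bit:
2^2 + 2^3 + 2^5 + 2^9 + 2^15 + 2^17 + 2^18 + 2^19
= 4 + 8 + 32 + 512 + 32768 + 131072 + 262144 + 524288
= 950828



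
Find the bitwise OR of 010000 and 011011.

OR: 1 when either bit is 1
  010000
| 011011
--------
  011011
Decimal: 16 | 27 = 27



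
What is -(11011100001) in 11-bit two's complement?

Original (sign bit 1, negative): 11011100001
Step 1 - Invert all bits: 00100011110
Step 2 - Add 1: 00100011111
Verification: 11011100001 + 00100011111 = 100000000000; discarding the end carry (carry out of the top bit) leaves the 11-bit value 00000000000, as required for x + (-x)



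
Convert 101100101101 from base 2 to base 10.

Sum of powers of 2 for each 1-bit:
2^0 + 2^2 + 2^3 + 2^5 + 2^8 + 2^9 + 2^11
= 1 + 4 + 8 + 32 + 256 + 512 + 2048
= 2861



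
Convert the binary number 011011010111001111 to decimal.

Sum of powers of 2 for each 1-bit:
2^0 + 2^1 + 2^2 + 2^3 + 2^6 + 2^7 + 2^8 + 2^10 + 2^12 + 2^13 + 2^15 + 2^16
= 1 + 2 + 4 + 8 + 64 + 128 + 256 + 1024 + 4096 + 8192 + 32768 + 65536
= 112079



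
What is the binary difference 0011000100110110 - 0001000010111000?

Method 1 - Direct subtraction (column by column from the right: bit − bit − borrow-in; if negative, add 2 and borrow 1 from the next column):
borrow: 0000000111110000
        0011000100110110
-       0001000010111000
------------------------
        0010000001111110

Method 2 - Add two's complement:
Two's complement of 0001000010111000: invert → 1110111101000111, add 1 → 1110111101001000
  0011000100110110
+ 1110111101001000
------------------
 10010000001111110  (end carry out of the top bit = 1)
Discarding the end carry: 0010000001111110
Decimal check:
  0011000100110110 = 8192 + 4096 + 256 + 32 + 16 + 4 + 2 = 12598
  0001000010111000 = 4096 + 128 + 32 + 16 + 8 = 4280
  12598 - 4280 = 8318, and 0010000001111110 = 8192 + 64 + 32 + 16 + 8 + 4 + 2 = 8318 ✓



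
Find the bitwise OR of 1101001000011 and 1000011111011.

OR: 1 when either bit is 1
  1101001000011
| 1000011111011
---------------
  1101011111011
Decimal: 6723 | 4347 = 6907



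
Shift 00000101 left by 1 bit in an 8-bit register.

Original: 00000101 (decimal 5)
Shift left by 1 position
Append 1 zero on the right
Result: 00001010 (decimal 10)
Equivalent: 5 << 1 = 5 × 2^1 = 10



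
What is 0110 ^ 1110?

XOR: 1 when bits differ
  0110
^ 1110
------
  1000
Decimal: 6 ^ 14 = 8



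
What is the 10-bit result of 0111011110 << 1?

Original: 0111011110 (decimal 478)
Shift left by 1 position
Append 1 zero on the right
Result: 1110111100 (decimal 956)
Equivalent: 478 << 1 = 478 × 2^1 = 956



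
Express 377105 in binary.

Using repeated division by 2:
377105 ÷ 2 = 188552 remainder 1
188552 ÷ 2 = 94276 remainder 0
94276 ÷ 2 = 47138 remainder 0
47138 ÷ 2 = 23569 remainder 0
23569 ÷ 2 = 11784 remainder 1
11784 ÷ 2 = 5892 remainder 0
5892 ÷ 2 = 2946 remainder 0
2946 ÷ 2 = 1473 remainder 0
1473 ÷ 2 = 736 remainder 1
736 ÷ 2 = 368 remainder 0
368 ÷ 2 = 184 remainder 0
184 ÷ 2 = 92 remainder 0
92 ÷ 2 = 46 remainder 0
46 ÷ 2 = 23 remainder 0
23 ÷ 2 = 11 remainder 1
11 ÷ 2 = 5 remainder 1
5 ÷ 2 = 2 remainder 1
2 ÷ 2 = 1 remainder 0
1 ÷ 2 = 0 remainder 1
Reading remainders bottom to top: 1011100000100010001



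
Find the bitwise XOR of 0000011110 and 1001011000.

XOR: 1 when bits differ
  0000011110
^ 1001011000
------------
  1001000110
Decimal: 30 ^ 600 = 582



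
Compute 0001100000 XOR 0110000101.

XOR: 1 when bits differ
  0001100000
^ 0110000101
------------
  0111100101
Decimal: 96 ^ 389 = 485



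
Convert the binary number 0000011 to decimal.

Sum of powers of 2 for each 1-bit:
2^0 + 2^1
= 1 + 2
= 3



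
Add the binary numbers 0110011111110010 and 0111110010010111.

Add column by column from the right: bit + bit + carry-in; write the sum mod 2, carry 1 when the sum is 2 or 3.
carry:  1111111111101100
        0110011111110010
+       0111110010010111
------------------------
       01110010010001001
(the carry out of the leftmost column, 0, becomes the leading bit)
Decimal check:
  0110011111110010 = 16384 + 8192 + 1024 + 512 + 256 + 128 + 64 + 32 + 16 + 2 = 26610
  0111110010010111 = 16384 + 8192 + 4096 + 2048 + 1024 + 128 + 16 + 4 + 2 + 1 = 31895
  26610 + 31895 = 58505, and 01110010010001001 = 32768 + 16384 + 8192 + 1024 + 128 + 8 + 1 = 58505 ✓



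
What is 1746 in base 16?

Using repeated division by 16 (digits 10–15 are A–F):
1746 ÷ 16 = 109 remainder 2
109 ÷ 16 = 6 remainder 13 (D)
6 ÷ 16 = 0 remainder 6
Reading remainders bottom to top: 6D2



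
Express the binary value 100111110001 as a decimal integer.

Sum of powers of 2 for each 1-bit:
2^0 + 2^4 + 2^5 + 2^6 + 2^7 + 2^8 + 2^11
= 1 + 16 + 32 + 64 + 128 + 256 + 2048
= 2545



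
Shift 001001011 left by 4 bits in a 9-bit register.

Original: 001001011 (decimal 75)
Shift left by 4 positions
Append 4 zeros on the right and drop the 4 high bits that overflow the 9-bit width
Result: 010110000 (decimal 176)
Equivalent: 75 << 4 = 75 × 2^4 = 1200, truncated to 9 bits = 176



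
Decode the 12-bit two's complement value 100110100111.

Binary: 100110100111
Sign bit: 1 (negative)
Invert: 011001011000
Add 1:  011001011001
Magnitude: 011001011001 = 1024 + 512 + 64 + 16 + 8 + 1 = 1625
Value: -1625



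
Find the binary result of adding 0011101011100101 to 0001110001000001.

Add column by column from the right: bit + bit + carry-in; write the sum mod 2, carry 1 when the sum is 2 or 3.
carry:  0111000110000010
        0011101011100101
+       0001110001000001
------------------------
       00101011100100110
(the carry out of the leftmost column, 0, becomes the leading bit)
Decimal check:
  0011101011100101 = 8192 + 4096 + 2048 + 512 + 128 + 64 + 32 + 4 + 1 = 15077
  0001110001000001 = 4096 + 2048 + 1024 + 64 + 1 = 7233
  15077 + 7233 = 22310, and 00101011100100110 = 16384 + 4096 + 1024 + 512 + 256 + 32 + 4 + 2 = 22310 ✓



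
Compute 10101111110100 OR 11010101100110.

OR: 1 when either bit is 1
  10101111110100
| 11010101100110
----------------
  11111111110110
Decimal: 11252 | 13670 = 16374



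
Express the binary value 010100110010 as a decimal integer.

Sum of powers of 2 for each 1-bit:
2^1 + 2^4 + 2^5 + 2^8 + 2^10
= 2 + 16 + 32 + 256 + 1024
= 1330



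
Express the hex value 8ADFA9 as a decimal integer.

Expand by place value (powers of 16):
Digit values: A = 10, D = 13, F = 15
8ADFA9 = 8 × 16^5 + 10 × 16^4 + 13 × 16^3 + 15 × 16^2 + 10 × 16^1 + 9 × 16^0
= 8 × 1048576 + 10 × 65536 + 13 × 4096 + 15 × 256 + 10 × 16 + 9 × 1
= 8388608 + 655360 + 53248 + 3840 + 160 + 9
= 9101225



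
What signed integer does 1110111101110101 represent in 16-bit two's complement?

Binary: 1110111101110101
Sign bit: 1 (negative)
Invert: 0001000010001010
Add 1:  0001000010001011
Magnitude: 0001000010001011 = 4096 + 128 + 8 + 2 + 1 = 4235
Value: -4235



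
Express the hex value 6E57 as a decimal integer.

Expand by place value (powers of 16):
Digit values: E = 14
6E57 = 6 × 16^3 + 14 × 16^2 + 5 × 16^1 + 7 × 16^0
= 6 × 4096 + 14 × 256 + 5 × 16 + 7 × 1
= 24576 + 3584 + 80 + 7
= 28247



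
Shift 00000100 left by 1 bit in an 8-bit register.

Original: 00000100 (decimal 4)
Shift left by 1 position
Append 1 zero on the right
Result: 00001000 (decimal 8)
Equivalent: 4 << 1 = 4 × 2^1 = 8



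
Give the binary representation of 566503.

Using repeated division by 2:
566503 ÷ 2 = 283251 remainder 1
283251 ÷ 2 = 141625 remainder 1
141625 ÷ 2 = 70812 remainder 1
70812 ÷ 2 = 35406 remainder 0
35406 ÷ 2 = 17703 remainder 0
17703 ÷ 2 = 8851 remainder 1
8851 ÷ 2 = 4425 remainder 1
4425 ÷ 2 = 2212 remainder 1
2212 ÷ 2 = 1106 remainder 0
1106 ÷ 2 = 553 remainder 0
553 ÷ 2 = 276 remainder 1
276 ÷ 2 = 138 remainder 0
138 ÷ 2 = 69 remainder 0
69 ÷ 2 = 34 remainder 1
34 ÷ 2 = 17 remainder 0
17 ÷ 2 = 8 remainder 1
8 ÷ 2 = 4 remainder 0
4 ÷ 2 = 2 remainder 0
2 ÷ 2 = 1 remainder 0
1 ÷ 2 = 0 remainder 1
Reading remainders bottom to top: 10001010010011100111



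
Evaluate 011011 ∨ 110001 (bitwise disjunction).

OR: 1 when either bit is 1
  011011
| 110001
--------
  111011
Decimal: 27 | 49 = 59



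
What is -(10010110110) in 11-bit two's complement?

Original (sign bit 1, negative): 10010110110
Step 1 - Invert all bits: 01101001001
Step 2 - Add 1: 01101001010
Verification: 10010110110 + 01101001010 = 100000000000; discarding the end carry (carry out of the top bit) leaves the 11-bit value 00000000000, as required for x + (-x)



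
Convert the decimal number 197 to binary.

Using repeated division by 2:
197 ÷ 2 = 98 remainder 1
98 ÷ 2 = 49 remainder 0
49 ÷ 2 = 24 remainder 1
24 ÷ 2 = 12 remainder 0
12 ÷ 2 = 6 remainder 0
6 ÷ 2 = 3 remainder 0
3 ÷ 2 = 1 remainder 1
1 ÷ 2 = 0 remainder 1
Reading remainders bottom to top: 11000101



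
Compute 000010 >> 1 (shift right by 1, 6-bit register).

Original: 000010 (decimal 2)
Shift right by 1 position
Drop the 1 low bit; fill with zero on the left
Result: 000001 (decimal 1)
Equivalent: 2 >> 1 = 2 ÷ 2^1 = 1



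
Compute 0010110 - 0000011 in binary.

Method 1 - Direct subtraction (column by column from the right: bit − bit − borrow-in; if negative, add 2 and borrow 1 from the next column):
borrow: 0000110
        0010110
-       0000011
---------------
        0010011

Method 2 - Add two's complement:
Two's complement of 0000011: invert → 1111100, add 1 → 1111101
  0010110
+ 1111101
---------
 10010011  (end carry out of the top bit = 1)
Discarding the end carry: 0010011
Decimal check:
  0010110 = 16 + 4 + 2 = 22
  0000011 = 2 + 1 = 3
  22 - 3 = 19, and 0010011 = 16 + 2 + 1 = 19 ✓



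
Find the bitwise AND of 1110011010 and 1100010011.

AND: 1 only when both bits are 1
  1110011010
& 1100010011
------------
  1100010010
Decimal: 922 & 787 = 786



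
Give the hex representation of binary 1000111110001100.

Group into 4-bit nibbles from right:
  1000 = 8
  1111 = F
  1000 = 8
  1100 = C
Result: 8F8C



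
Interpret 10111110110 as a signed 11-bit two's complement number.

Binary: 10111110110
Sign bit: 1 (negative)
Invert: 01000001001
Add 1:  01000001010
Magnitude: 01000001010 = 512 + 8 + 2 = 522
Value: -522



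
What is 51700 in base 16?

Using repeated division by 16 (digits 10–15 are A–F):
51700 ÷ 16 = 3231 remainder 4
3231 ÷ 16 = 201 remainder 15 (F)
201 ÷ 16 = 12 remainder 9
12 ÷ 16 = 0 remainder 12 (C)
Reading remainders bottom to top: C9F4



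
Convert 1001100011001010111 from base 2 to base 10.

Sum of powers of 2 for each 1-bit:
2^0 + 2^1 + 2^2 + 2^4 + 2^6 + 2^9 + 2^10 + 2^14 + 2^15 + 2^18
= 1 + 2 + 4 + 16 + 64 + 512 + 1024 + 16384 + 32768 + 262144
= 312919



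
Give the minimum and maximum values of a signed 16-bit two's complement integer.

For 16-bit two's complement:
Minimum: -2^15 = -32768
Maximum: 2^15 - 1 = 32767



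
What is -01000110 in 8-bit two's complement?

Original: 01000110
Step 1 - Invert all bits: 10111001
Step 2 - Add 1: 10111010
Verification: 01000110 + 10111010 = 100000000; discarding the end carry (carry out of the top bit) leaves the 8-bit value 00000000, as required for x + (-x)



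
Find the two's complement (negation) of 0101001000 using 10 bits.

Original: 0101001000
Step 1 - Invert all bits: 1010110111
Step 2 - Add 1: 1010111000
Verification: 0101001000 + 1010111000 = 10000000000; discarding the end carry (carry out of the top bit) leaves the 10-bit value 0000000000, as required for x + (-x)



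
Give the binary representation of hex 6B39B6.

Convert each hex digit to 4 bits:
  6 = 0110
  B = 1011
  3 = 0011
  9 = 1001
  B = 1011
  6 = 0110
Concatenate: 011010110011100110110110



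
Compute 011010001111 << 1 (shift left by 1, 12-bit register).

Original: 011010001111 (decimal 1679)
Shift left by 1 position
Append 1 zero on the right
Result: 110100011110 (decimal 3358)
Equivalent: 1679 << 1 = 1679 × 2^1 = 3358



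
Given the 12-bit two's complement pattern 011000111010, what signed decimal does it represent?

Binary: 011000111010
Sign bit: 0 (non-negative)
Read directly as an unsigned value:
011000111010 = 1024 + 512 + 32 + 16 + 8 + 2 = 1594
Value: 1594



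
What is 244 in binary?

Using repeated division by 2:
244 ÷ 2 = 122 remainder 0
122 ÷ 2 = 61 remainder 0
61 ÷ 2 = 30 remainder 1
30 ÷ 2 = 15 remainder 0
15 ÷ 2 = 7 remainder 1
7 ÷ 2 = 3 remainder 1
3 ÷ 2 = 1 remainder 1
1 ÷ 2 = 0 remainder 1
Reading remainders bottom to top: 11110100



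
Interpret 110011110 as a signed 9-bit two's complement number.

Binary: 110011110
Sign bit: 1 (negative)
Invert: 001100001
Add 1:  001100010
Magnitude: 001100010 = 64 + 32 + 2 = 98
Value: -98



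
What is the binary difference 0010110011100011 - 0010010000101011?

Method 1 - Direct subtraction (column by column from the right: bit − bit − borrow-in; if negative, add 2 and borrow 1 from the next column):
borrow: 0000000001110000
        0010110011100011
-       0010010000101011
------------------------
        0000100010111000

Method 2 - Add two's complement:
Two's complement of 0010010000101011: invert → 1101101111010100, add 1 → 1101101111010101
  0010110011100011
+ 1101101111010101
------------------
 10000100010111000  (end carry out of the top bit = 1)
Discarding the end carry: 0000100010111000
Decimal check:
  0010110011100011 = 8192 + 2048 + 1024 + 128 + 64 + 32 + 2 + 1 = 11491
  0010010000101011 = 8192 + 1024 + 32 + 8 + 2 + 1 = 9259
  11491 - 9259 = 2232, and 0000100010111000 = 2048 + 128 + 32 + 16 + 8 = 2232 ✓



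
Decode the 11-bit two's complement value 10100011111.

Binary: 10100011111
Sign bit: 1 (negative)
Invert: 01011100000
Add 1:  01011100001
Magnitude: 01011100001 = 512 + 128 + 64 + 32 + 1 = 737
Value: -737



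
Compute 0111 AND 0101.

AND: 1 only when both bits are 1
  0111
& 0101
------
  0101
Decimal: 7 & 5 = 5



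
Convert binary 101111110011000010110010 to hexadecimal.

Group into 4-bit nibbles from right:
  1011 = B
  1111 = F
  0011 = 3
  0000 = 0
  1011 = B
  0010 = 2
Result: BF30B2



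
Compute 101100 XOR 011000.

XOR: 1 when bits differ
  101100
^ 011000
--------
  110100
Decimal: 44 ^ 24 = 52



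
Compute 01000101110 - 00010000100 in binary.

Method 1 - Direct subtraction (column by column from the right: bit − bit − borrow-in; if negative, add 2 and borrow 1 from the next column):
borrow: 01100000000
        01000101110
-       00010000100
-------------------
        00110101010

Method 2 - Add two's complement:
Two's complement of 00010000100: invert → 11101111011, add 1 → 11101111100
  01000101110
+ 11101111100
-------------
 100110101010  (end carry out of the top bit = 1)
Discarding the end carry: 00110101010
Decimal check:
  01000101110 = 512 + 32 + 8 + 4 + 2 = 558
  00010000100 = 128 + 4 = 132
  558 - 132 = 426, and 00110101010 = 256 + 128 + 32 + 8 + 2 = 426 ✓



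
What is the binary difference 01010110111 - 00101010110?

Method 1 - Direct subtraction (column by column from the right: bit − bit − borrow-in; if negative, add 2 and borrow 1 from the next column):
borrow: 01010000000
        01010110111
-       00101010110
-------------------
        00101100001

Method 2 - Add two's complement:
Two's complement of 00101010110: invert → 11010101001, add 1 → 11010101010
  01010110111
+ 11010101010
-------------
 100101100001  (end carry out of the top bit = 1)
Discarding the end carry: 00101100001
Decimal check:
  01010110111 = 512 + 128 + 32 + 16 + 4 + 2 + 1 = 695
  00101010110 = 256 + 64 + 16 + 4 + 2 = 342
  695 - 342 = 353, and 00101100001 = 256 + 64 + 32 + 1 = 353 ✓



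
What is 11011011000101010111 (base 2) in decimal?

Sum of powers of 2 for each 1-bit:
2^0 + 2^1 + 2^2 + 2^4 + 2^6 + 2^8 + 2^12 + 2^13 + 2^15 + 2^16 + 2^18 + 2^19
= 1 + 2 + 4 + 16 + 64 + 256 + 4096 + 8192 + 32768 + 65536 + 262144 + 524288
= 897367



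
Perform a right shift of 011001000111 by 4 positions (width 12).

Original: 011001000111 (decimal 1607)
Shift right by 4 positions
Drop the 4 low bits; fill with zeros on the left
Result: 000001100100 (decimal 100)
Equivalent: 1607 >> 4 = 1607 ÷ 2^4 = 100



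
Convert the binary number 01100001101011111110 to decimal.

Sum of powers of 2 for each 1-bit:
2^1 + 2^2 + 2^3 + 2^4 + 2^5 + 2^6 + 2^7 + 2^9 + 2^11 + 2^12 + 2^17 + 2^18
= 2 + 4 + 8 + 16 + 32 + 64 + 128 + 512 + 2048 + 4096 + 131072 + 262144
= 400126



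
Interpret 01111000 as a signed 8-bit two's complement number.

Binary: 01111000
Sign bit: 0 (non-negative)
Read directly as an unsigned value:
01111000 = 64 + 32 + 16 + 8 = 120
Value: 120



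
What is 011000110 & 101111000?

AND: 1 only when both bits are 1
  011000110
& 101111000
-----------
  001000000
Decimal: 198 & 376 = 64



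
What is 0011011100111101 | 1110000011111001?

OR: 1 when either bit is 1
  0011011100111101
| 1110000011111001
------------------
  1111011111111101
Decimal: 14141 | 57593 = 63485



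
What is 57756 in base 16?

Using repeated division by 16 (digits 10–15 are A–F):
57756 ÷ 16 = 3609 remainder 12 (C)
3609 ÷ 16 = 225 remainder 9
225 ÷ 16 = 14 remainder 1
14 ÷ 16 = 0 remainder 14 (E)
Reading remainders bottom to top: E19C



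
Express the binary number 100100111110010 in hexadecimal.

Group into 4-bit nibbles from right:
  0100 = 4
  1001 = 9
  1111 = F
  0010 = 2
Result: 49F2

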